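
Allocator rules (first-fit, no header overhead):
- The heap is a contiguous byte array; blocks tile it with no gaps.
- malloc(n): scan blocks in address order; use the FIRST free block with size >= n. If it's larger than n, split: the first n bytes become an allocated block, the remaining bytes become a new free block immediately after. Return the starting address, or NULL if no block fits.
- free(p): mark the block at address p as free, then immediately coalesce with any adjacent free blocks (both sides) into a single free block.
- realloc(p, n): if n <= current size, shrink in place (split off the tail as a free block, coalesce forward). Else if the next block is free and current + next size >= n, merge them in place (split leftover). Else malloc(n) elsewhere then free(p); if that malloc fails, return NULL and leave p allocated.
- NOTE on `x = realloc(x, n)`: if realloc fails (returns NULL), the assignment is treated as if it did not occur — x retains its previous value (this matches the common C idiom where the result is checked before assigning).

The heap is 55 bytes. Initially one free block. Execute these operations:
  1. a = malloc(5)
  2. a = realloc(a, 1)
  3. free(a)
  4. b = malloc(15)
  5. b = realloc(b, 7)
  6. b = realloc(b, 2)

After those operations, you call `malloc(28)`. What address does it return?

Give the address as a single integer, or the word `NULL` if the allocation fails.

Answer: 2

Derivation:
Op 1: a = malloc(5) -> a = 0; heap: [0-4 ALLOC][5-54 FREE]
Op 2: a = realloc(a, 1) -> a = 0; heap: [0-0 ALLOC][1-54 FREE]
Op 3: free(a) -> (freed a); heap: [0-54 FREE]
Op 4: b = malloc(15) -> b = 0; heap: [0-14 ALLOC][15-54 FREE]
Op 5: b = realloc(b, 7) -> b = 0; heap: [0-6 ALLOC][7-54 FREE]
Op 6: b = realloc(b, 2) -> b = 0; heap: [0-1 ALLOC][2-54 FREE]
malloc(28): first-fit scan over [0-1 ALLOC][2-54 FREE] -> 2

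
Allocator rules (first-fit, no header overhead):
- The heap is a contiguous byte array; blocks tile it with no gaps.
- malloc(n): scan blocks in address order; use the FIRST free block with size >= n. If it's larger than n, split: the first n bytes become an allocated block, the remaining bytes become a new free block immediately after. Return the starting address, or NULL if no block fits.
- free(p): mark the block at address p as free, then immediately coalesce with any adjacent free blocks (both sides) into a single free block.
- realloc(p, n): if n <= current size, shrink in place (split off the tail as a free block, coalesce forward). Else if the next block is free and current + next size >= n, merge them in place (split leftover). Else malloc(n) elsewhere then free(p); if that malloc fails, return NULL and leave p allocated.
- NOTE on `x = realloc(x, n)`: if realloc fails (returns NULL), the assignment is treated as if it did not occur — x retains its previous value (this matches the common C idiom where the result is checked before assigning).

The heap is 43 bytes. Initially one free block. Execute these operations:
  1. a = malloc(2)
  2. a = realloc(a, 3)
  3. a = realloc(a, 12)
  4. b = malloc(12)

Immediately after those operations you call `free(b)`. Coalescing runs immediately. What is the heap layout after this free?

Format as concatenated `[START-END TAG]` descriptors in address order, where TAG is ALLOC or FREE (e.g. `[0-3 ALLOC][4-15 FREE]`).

Op 1: a = malloc(2) -> a = 0; heap: [0-1 ALLOC][2-42 FREE]
Op 2: a = realloc(a, 3) -> a = 0; heap: [0-2 ALLOC][3-42 FREE]
Op 3: a = realloc(a, 12) -> a = 0; heap: [0-11 ALLOC][12-42 FREE]
Op 4: b = malloc(12) -> b = 12; heap: [0-11 ALLOC][12-23 ALLOC][24-42 FREE]
free(b): b = 12 -> block [12-23 ALLOC]; mark free, coalesce with adjacent free neighbors -> [0-11 ALLOC][12-42 FREE]

Answer: [0-11 ALLOC][12-42 FREE]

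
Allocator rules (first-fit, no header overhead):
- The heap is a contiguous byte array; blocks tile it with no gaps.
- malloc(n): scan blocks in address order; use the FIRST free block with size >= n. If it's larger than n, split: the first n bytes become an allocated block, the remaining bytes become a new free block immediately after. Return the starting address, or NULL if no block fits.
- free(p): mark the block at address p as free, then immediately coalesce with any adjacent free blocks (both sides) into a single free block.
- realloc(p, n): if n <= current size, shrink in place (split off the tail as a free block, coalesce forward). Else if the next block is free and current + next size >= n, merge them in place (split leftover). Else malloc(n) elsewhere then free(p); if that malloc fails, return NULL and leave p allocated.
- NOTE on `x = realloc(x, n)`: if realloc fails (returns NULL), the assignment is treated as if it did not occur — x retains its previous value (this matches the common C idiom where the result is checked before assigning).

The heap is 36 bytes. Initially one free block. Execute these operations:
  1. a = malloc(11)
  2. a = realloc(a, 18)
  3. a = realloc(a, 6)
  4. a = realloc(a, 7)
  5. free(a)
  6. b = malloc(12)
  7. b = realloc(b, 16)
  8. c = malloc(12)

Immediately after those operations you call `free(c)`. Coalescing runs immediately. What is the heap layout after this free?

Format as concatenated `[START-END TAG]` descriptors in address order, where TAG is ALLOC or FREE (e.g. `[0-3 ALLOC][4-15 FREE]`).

Op 1: a = malloc(11) -> a = 0; heap: [0-10 ALLOC][11-35 FREE]
Op 2: a = realloc(a, 18) -> a = 0; heap: [0-17 ALLOC][18-35 FREE]
Op 3: a = realloc(a, 6) -> a = 0; heap: [0-5 ALLOC][6-35 FREE]
Op 4: a = realloc(a, 7) -> a = 0; heap: [0-6 ALLOC][7-35 FREE]
Op 5: free(a) -> (freed a); heap: [0-35 FREE]
Op 6: b = malloc(12) -> b = 0; heap: [0-11 ALLOC][12-35 FREE]
Op 7: b = realloc(b, 16) -> b = 0; heap: [0-15 ALLOC][16-35 FREE]
Op 8: c = malloc(12) -> c = 16; heap: [0-15 ALLOC][16-27 ALLOC][28-35 FREE]
free(c): c = 16 -> block [16-27 ALLOC]; mark free, coalesce with adjacent free neighbors -> [0-15 ALLOC][16-35 FREE]

Answer: [0-15 ALLOC][16-35 FREE]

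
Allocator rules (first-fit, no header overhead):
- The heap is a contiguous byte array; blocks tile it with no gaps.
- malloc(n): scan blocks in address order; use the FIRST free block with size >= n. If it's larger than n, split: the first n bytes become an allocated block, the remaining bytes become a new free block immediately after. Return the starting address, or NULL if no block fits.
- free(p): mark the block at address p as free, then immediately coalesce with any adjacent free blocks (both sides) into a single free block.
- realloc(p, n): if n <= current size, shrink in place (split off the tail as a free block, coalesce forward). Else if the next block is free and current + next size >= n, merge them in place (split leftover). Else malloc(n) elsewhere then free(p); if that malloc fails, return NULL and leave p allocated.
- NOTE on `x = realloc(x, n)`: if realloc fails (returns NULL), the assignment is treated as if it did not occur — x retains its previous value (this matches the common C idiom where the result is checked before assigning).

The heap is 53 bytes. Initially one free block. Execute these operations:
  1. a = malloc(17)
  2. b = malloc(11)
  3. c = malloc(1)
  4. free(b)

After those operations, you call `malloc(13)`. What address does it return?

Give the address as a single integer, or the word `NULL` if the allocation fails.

Answer: 29

Derivation:
Op 1: a = malloc(17) -> a = 0; heap: [0-16 ALLOC][17-52 FREE]
Op 2: b = malloc(11) -> b = 17; heap: [0-16 ALLOC][17-27 ALLOC][28-52 FREE]
Op 3: c = malloc(1) -> c = 28; heap: [0-16 ALLOC][17-27 ALLOC][28-28 ALLOC][29-52 FREE]
Op 4: free(b) -> (freed b); heap: [0-16 ALLOC][17-27 FREE][28-28 ALLOC][29-52 FREE]
malloc(13): first-fit scan over [0-16 ALLOC][17-27 FREE][28-28 ALLOC][29-52 FREE] -> 29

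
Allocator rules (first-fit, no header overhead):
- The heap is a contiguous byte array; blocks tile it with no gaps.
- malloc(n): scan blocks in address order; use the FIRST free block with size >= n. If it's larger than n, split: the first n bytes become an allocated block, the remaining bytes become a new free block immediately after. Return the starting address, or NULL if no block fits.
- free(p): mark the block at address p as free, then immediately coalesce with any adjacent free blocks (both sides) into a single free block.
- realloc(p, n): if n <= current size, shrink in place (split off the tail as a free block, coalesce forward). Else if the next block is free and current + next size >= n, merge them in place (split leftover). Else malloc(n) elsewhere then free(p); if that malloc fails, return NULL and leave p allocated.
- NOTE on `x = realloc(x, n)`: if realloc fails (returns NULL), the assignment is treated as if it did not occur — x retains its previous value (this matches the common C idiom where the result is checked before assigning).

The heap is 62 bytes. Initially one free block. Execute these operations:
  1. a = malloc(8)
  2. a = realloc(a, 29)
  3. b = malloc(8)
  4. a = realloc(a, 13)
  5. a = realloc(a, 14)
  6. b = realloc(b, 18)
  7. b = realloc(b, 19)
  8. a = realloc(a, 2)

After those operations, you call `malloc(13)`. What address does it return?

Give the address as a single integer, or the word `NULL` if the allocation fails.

Op 1: a = malloc(8) -> a = 0; heap: [0-7 ALLOC][8-61 FREE]
Op 2: a = realloc(a, 29) -> a = 0; heap: [0-28 ALLOC][29-61 FREE]
Op 3: b = malloc(8) -> b = 29; heap: [0-28 ALLOC][29-36 ALLOC][37-61 FREE]
Op 4: a = realloc(a, 13) -> a = 0; heap: [0-12 ALLOC][13-28 FREE][29-36 ALLOC][37-61 FREE]
Op 5: a = realloc(a, 14) -> a = 0; heap: [0-13 ALLOC][14-28 FREE][29-36 ALLOC][37-61 FREE]
Op 6: b = realloc(b, 18) -> b = 29; heap: [0-13 ALLOC][14-28 FREE][29-46 ALLOC][47-61 FREE]
Op 7: b = realloc(b, 19) -> b = 29; heap: [0-13 ALLOC][14-28 FREE][29-47 ALLOC][48-61 FREE]
Op 8: a = realloc(a, 2) -> a = 0; heap: [0-1 ALLOC][2-28 FREE][29-47 ALLOC][48-61 FREE]
malloc(13): first-fit scan over [0-1 ALLOC][2-28 FREE][29-47 ALLOC][48-61 FREE] -> 2

Answer: 2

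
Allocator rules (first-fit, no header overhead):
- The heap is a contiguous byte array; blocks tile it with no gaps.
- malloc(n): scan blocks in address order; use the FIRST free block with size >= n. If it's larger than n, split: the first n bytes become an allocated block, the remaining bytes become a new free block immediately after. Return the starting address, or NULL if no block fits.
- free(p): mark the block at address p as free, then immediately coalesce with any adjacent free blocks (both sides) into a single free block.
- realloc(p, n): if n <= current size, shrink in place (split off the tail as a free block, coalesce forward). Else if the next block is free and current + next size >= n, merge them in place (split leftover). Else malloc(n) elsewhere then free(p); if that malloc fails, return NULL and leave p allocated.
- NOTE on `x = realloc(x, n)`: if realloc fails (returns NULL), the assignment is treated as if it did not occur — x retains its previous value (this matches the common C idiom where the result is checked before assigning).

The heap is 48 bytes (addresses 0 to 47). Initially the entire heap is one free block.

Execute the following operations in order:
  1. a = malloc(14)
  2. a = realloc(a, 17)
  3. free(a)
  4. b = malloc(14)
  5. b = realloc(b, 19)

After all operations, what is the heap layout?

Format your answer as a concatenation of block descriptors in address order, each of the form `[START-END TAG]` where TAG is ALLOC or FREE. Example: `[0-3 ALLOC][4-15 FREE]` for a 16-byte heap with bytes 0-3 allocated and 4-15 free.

Op 1: a = malloc(14) -> a = 0; heap: [0-13 ALLOC][14-47 FREE]
Op 2: a = realloc(a, 17) -> a = 0; heap: [0-16 ALLOC][17-47 FREE]
Op 3: free(a) -> (freed a); heap: [0-47 FREE]
Op 4: b = malloc(14) -> b = 0; heap: [0-13 ALLOC][14-47 FREE]
Op 5: b = realloc(b, 19) -> b = 0; heap: [0-18 ALLOC][19-47 FREE]

Answer: [0-18 ALLOC][19-47 FREE]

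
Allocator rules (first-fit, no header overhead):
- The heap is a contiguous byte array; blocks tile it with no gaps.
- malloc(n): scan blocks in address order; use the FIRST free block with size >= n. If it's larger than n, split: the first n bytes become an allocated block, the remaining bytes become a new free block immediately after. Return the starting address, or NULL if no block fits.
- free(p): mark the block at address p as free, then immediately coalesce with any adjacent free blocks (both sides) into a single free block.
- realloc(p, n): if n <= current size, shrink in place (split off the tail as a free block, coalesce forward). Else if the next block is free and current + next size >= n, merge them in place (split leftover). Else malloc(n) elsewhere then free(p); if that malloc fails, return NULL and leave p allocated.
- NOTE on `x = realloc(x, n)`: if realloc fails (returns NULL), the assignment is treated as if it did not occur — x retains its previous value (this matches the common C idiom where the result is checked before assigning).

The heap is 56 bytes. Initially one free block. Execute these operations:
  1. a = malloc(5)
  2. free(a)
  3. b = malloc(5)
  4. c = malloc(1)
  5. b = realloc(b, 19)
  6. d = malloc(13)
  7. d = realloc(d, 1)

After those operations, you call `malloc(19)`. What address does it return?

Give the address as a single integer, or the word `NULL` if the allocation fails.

Op 1: a = malloc(5) -> a = 0; heap: [0-4 ALLOC][5-55 FREE]
Op 2: free(a) -> (freed a); heap: [0-55 FREE]
Op 3: b = malloc(5) -> b = 0; heap: [0-4 ALLOC][5-55 FREE]
Op 4: c = malloc(1) -> c = 5; heap: [0-4 ALLOC][5-5 ALLOC][6-55 FREE]
Op 5: b = realloc(b, 19) -> b = 6; heap: [0-4 FREE][5-5 ALLOC][6-24 ALLOC][25-55 FREE]
Op 6: d = malloc(13) -> d = 25; heap: [0-4 FREE][5-5 ALLOC][6-24 ALLOC][25-37 ALLOC][38-55 FREE]
Op 7: d = realloc(d, 1) -> d = 25; heap: [0-4 FREE][5-5 ALLOC][6-24 ALLOC][25-25 ALLOC][26-55 FREE]
malloc(19): first-fit scan over [0-4 FREE][5-5 ALLOC][6-24 ALLOC][25-25 ALLOC][26-55 FREE] -> 26

Answer: 26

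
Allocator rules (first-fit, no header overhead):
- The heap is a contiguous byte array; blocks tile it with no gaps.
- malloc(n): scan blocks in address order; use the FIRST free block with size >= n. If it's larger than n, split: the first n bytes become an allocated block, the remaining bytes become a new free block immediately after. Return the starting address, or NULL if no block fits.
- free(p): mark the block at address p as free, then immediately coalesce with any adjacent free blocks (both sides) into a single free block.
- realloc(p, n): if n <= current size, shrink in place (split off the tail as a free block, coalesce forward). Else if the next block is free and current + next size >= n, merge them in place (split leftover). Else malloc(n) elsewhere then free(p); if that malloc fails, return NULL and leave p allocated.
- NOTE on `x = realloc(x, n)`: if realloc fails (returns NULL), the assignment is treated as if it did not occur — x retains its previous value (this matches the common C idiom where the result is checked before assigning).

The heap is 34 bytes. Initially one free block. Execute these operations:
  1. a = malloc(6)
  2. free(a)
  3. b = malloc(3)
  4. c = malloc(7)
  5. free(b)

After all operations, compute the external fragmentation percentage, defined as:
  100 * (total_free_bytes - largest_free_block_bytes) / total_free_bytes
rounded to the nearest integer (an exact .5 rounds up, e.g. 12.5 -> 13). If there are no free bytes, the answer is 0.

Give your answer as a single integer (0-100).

Op 1: a = malloc(6) -> a = 0; heap: [0-5 ALLOC][6-33 FREE]
Op 2: free(a) -> (freed a); heap: [0-33 FREE]
Op 3: b = malloc(3) -> b = 0; heap: [0-2 ALLOC][3-33 FREE]
Op 4: c = malloc(7) -> c = 3; heap: [0-2 ALLOC][3-9 ALLOC][10-33 FREE]
Op 5: free(b) -> (freed b); heap: [0-2 FREE][3-9 ALLOC][10-33 FREE]
Free blocks: [3 24] total_free=27 largest=24 -> 100*(27-24)/27 = 300/27 ≈ 11.111 -> rounds to 11

Answer: 11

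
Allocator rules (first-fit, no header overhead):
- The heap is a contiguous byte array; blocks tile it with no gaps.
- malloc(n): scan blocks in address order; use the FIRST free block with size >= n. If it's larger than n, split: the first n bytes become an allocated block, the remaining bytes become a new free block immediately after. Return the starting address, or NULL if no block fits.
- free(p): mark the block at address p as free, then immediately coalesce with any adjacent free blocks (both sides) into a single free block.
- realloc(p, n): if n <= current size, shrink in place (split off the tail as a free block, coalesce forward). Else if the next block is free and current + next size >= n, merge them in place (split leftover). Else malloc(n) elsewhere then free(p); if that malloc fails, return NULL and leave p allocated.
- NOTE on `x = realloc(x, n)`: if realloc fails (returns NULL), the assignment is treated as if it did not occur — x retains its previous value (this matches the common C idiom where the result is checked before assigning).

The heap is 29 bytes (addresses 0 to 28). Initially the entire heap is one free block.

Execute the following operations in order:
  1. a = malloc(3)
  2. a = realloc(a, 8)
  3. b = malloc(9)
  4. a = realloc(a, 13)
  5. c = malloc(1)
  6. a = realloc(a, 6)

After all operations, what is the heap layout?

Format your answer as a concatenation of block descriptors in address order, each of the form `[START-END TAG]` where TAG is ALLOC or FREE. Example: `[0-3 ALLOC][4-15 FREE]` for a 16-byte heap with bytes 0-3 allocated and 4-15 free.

Op 1: a = malloc(3) -> a = 0; heap: [0-2 ALLOC][3-28 FREE]
Op 2: a = realloc(a, 8) -> a = 0; heap: [0-7 ALLOC][8-28 FREE]
Op 3: b = malloc(9) -> b = 8; heap: [0-7 ALLOC][8-16 ALLOC][17-28 FREE]
Op 4: a = realloc(a, 13) -> NULL (a unchanged); heap: [0-7 ALLOC][8-16 ALLOC][17-28 FREE]
Op 5: c = malloc(1) -> c = 17; heap: [0-7 ALLOC][8-16 ALLOC][17-17 ALLOC][18-28 FREE]
Op 6: a = realloc(a, 6) -> a = 0; heap: [0-5 ALLOC][6-7 FREE][8-16 ALLOC][17-17 ALLOC][18-28 FREE]

Answer: [0-5 ALLOC][6-7 FREE][8-16 ALLOC][17-17 ALLOC][18-28 FREE]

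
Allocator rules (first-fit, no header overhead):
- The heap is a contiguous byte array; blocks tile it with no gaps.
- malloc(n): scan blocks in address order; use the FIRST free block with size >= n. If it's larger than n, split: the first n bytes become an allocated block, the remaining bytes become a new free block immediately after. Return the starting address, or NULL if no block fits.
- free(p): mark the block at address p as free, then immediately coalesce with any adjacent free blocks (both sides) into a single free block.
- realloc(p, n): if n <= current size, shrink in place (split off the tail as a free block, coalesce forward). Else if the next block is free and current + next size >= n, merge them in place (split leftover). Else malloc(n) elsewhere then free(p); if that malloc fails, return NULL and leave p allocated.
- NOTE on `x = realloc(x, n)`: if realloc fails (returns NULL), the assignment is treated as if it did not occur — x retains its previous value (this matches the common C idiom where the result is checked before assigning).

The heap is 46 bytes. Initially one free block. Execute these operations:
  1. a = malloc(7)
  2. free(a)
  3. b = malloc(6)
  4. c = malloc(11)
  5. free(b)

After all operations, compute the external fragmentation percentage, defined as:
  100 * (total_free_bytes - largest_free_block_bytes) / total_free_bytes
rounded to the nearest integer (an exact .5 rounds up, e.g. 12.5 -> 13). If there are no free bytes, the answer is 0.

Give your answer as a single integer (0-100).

Op 1: a = malloc(7) -> a = 0; heap: [0-6 ALLOC][7-45 FREE]
Op 2: free(a) -> (freed a); heap: [0-45 FREE]
Op 3: b = malloc(6) -> b = 0; heap: [0-5 ALLOC][6-45 FREE]
Op 4: c = malloc(11) -> c = 6; heap: [0-5 ALLOC][6-16 ALLOC][17-45 FREE]
Op 5: free(b) -> (freed b); heap: [0-5 FREE][6-16 ALLOC][17-45 FREE]
Free blocks: [6 29] total_free=35 largest=29 -> 100*(35-29)/35 = 600/35 ≈ 17.143 -> rounds to 17

Answer: 17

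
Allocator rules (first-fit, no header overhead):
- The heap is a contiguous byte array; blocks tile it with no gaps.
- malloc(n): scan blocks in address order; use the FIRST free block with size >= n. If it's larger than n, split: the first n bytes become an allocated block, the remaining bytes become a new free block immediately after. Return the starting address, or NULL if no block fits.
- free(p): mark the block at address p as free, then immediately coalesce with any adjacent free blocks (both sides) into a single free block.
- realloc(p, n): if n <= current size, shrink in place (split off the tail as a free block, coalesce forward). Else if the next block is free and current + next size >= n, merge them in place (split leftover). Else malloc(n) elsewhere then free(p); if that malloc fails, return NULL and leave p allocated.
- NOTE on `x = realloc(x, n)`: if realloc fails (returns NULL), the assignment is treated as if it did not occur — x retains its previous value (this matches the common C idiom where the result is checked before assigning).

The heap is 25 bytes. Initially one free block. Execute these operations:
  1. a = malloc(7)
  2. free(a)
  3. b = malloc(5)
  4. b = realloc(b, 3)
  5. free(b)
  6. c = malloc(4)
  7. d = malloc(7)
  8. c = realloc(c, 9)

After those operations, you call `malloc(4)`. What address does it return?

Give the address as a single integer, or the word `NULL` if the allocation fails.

Op 1: a = malloc(7) -> a = 0; heap: [0-6 ALLOC][7-24 FREE]
Op 2: free(a) -> (freed a); heap: [0-24 FREE]
Op 3: b = malloc(5) -> b = 0; heap: [0-4 ALLOC][5-24 FREE]
Op 4: b = realloc(b, 3) -> b = 0; heap: [0-2 ALLOC][3-24 FREE]
Op 5: free(b) -> (freed b); heap: [0-24 FREE]
Op 6: c = malloc(4) -> c = 0; heap: [0-3 ALLOC][4-24 FREE]
Op 7: d = malloc(7) -> d = 4; heap: [0-3 ALLOC][4-10 ALLOC][11-24 FREE]
Op 8: c = realloc(c, 9) -> c = 11; heap: [0-3 FREE][4-10 ALLOC][11-19 ALLOC][20-24 FREE]
malloc(4): first-fit scan over [0-3 FREE][4-10 ALLOC][11-19 ALLOC][20-24 FREE] -> 0

Answer: 0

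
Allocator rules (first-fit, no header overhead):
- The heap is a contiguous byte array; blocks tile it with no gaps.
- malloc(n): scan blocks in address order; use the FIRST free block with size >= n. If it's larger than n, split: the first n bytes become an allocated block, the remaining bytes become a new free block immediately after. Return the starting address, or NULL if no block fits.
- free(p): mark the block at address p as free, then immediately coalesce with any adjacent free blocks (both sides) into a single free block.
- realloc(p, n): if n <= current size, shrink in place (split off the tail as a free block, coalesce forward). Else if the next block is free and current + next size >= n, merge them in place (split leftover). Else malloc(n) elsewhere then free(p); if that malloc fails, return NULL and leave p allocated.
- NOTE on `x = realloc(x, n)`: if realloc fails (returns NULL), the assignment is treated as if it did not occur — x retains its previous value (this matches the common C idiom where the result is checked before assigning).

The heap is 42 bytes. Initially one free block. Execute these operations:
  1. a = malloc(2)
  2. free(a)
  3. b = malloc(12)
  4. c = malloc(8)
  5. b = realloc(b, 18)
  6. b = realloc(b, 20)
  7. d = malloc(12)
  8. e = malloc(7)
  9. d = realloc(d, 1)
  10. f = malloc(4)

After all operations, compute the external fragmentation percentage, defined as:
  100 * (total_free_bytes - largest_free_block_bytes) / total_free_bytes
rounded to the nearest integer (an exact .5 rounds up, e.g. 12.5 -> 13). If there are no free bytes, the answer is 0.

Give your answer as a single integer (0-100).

Op 1: a = malloc(2) -> a = 0; heap: [0-1 ALLOC][2-41 FREE]
Op 2: free(a) -> (freed a); heap: [0-41 FREE]
Op 3: b = malloc(12) -> b = 0; heap: [0-11 ALLOC][12-41 FREE]
Op 4: c = malloc(8) -> c = 12; heap: [0-11 ALLOC][12-19 ALLOC][20-41 FREE]
Op 5: b = realloc(b, 18) -> b = 20; heap: [0-11 FREE][12-19 ALLOC][20-37 ALLOC][38-41 FREE]
Op 6: b = realloc(b, 20) -> b = 20; heap: [0-11 FREE][12-19 ALLOC][20-39 ALLOC][40-41 FREE]
Op 7: d = malloc(12) -> d = 0; heap: [0-11 ALLOC][12-19 ALLOC][20-39 ALLOC][40-41 FREE]
Op 8: e = malloc(7) -> e = NULL; heap: [0-11 ALLOC][12-19 ALLOC][20-39 ALLOC][40-41 FREE]
Op 9: d = realloc(d, 1) -> d = 0; heap: [0-0 ALLOC][1-11 FREE][12-19 ALLOC][20-39 ALLOC][40-41 FREE]
Op 10: f = malloc(4) -> f = 1; heap: [0-0 ALLOC][1-4 ALLOC][5-11 FREE][12-19 ALLOC][20-39 ALLOC][40-41 FREE]
Free blocks: [7 2] total_free=9 largest=7 -> 100*(9-7)/9 = 200/9 ≈ 22.222 -> rounds to 22

Answer: 22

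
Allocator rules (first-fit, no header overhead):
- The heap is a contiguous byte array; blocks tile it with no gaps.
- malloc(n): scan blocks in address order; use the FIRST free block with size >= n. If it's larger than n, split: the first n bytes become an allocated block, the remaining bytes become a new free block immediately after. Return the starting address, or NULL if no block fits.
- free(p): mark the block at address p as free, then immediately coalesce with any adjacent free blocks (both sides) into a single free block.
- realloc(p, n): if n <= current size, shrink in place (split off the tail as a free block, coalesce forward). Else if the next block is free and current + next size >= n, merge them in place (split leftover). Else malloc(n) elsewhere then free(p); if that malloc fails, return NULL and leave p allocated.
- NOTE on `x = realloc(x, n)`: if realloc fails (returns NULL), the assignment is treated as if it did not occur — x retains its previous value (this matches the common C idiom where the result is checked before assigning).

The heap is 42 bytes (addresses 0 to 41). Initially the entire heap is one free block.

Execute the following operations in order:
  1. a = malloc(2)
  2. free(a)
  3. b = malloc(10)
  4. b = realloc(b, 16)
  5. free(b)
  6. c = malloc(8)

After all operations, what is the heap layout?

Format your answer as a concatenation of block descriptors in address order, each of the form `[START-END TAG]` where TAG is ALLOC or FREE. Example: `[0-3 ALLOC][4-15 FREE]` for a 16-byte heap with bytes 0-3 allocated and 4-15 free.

Answer: [0-7 ALLOC][8-41 FREE]

Derivation:
Op 1: a = malloc(2) -> a = 0; heap: [0-1 ALLOC][2-41 FREE]
Op 2: free(a) -> (freed a); heap: [0-41 FREE]
Op 3: b = malloc(10) -> b = 0; heap: [0-9 ALLOC][10-41 FREE]
Op 4: b = realloc(b, 16) -> b = 0; heap: [0-15 ALLOC][16-41 FREE]
Op 5: free(b) -> (freed b); heap: [0-41 FREE]
Op 6: c = malloc(8) -> c = 0; heap: [0-7 ALLOC][8-41 FREE]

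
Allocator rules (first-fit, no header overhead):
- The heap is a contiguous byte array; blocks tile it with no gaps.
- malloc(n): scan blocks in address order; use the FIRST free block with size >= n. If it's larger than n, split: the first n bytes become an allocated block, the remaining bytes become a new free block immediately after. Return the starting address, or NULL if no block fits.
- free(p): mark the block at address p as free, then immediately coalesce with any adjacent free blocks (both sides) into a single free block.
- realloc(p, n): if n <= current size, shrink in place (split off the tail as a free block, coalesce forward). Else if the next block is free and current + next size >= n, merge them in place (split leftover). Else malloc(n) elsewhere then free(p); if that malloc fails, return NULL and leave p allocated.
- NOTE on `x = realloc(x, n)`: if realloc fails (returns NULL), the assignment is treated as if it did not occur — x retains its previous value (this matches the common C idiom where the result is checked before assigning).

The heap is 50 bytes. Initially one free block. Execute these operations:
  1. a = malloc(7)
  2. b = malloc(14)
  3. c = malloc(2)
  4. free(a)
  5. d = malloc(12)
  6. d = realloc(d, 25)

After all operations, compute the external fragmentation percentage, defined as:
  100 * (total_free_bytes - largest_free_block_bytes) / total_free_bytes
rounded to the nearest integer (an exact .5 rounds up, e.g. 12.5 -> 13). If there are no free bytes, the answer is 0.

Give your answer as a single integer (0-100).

Op 1: a = malloc(7) -> a = 0; heap: [0-6 ALLOC][7-49 FREE]
Op 2: b = malloc(14) -> b = 7; heap: [0-6 ALLOC][7-20 ALLOC][21-49 FREE]
Op 3: c = malloc(2) -> c = 21; heap: [0-6 ALLOC][7-20 ALLOC][21-22 ALLOC][23-49 FREE]
Op 4: free(a) -> (freed a); heap: [0-6 FREE][7-20 ALLOC][21-22 ALLOC][23-49 FREE]
Op 5: d = malloc(12) -> d = 23; heap: [0-6 FREE][7-20 ALLOC][21-22 ALLOC][23-34 ALLOC][35-49 FREE]
Op 6: d = realloc(d, 25) -> d = 23; heap: [0-6 FREE][7-20 ALLOC][21-22 ALLOC][23-47 ALLOC][48-49 FREE]
Free blocks: [7 2] total_free=9 largest=7 -> 100*(9-7)/9 = 200/9 ≈ 22.222 -> rounds to 22

Answer: 22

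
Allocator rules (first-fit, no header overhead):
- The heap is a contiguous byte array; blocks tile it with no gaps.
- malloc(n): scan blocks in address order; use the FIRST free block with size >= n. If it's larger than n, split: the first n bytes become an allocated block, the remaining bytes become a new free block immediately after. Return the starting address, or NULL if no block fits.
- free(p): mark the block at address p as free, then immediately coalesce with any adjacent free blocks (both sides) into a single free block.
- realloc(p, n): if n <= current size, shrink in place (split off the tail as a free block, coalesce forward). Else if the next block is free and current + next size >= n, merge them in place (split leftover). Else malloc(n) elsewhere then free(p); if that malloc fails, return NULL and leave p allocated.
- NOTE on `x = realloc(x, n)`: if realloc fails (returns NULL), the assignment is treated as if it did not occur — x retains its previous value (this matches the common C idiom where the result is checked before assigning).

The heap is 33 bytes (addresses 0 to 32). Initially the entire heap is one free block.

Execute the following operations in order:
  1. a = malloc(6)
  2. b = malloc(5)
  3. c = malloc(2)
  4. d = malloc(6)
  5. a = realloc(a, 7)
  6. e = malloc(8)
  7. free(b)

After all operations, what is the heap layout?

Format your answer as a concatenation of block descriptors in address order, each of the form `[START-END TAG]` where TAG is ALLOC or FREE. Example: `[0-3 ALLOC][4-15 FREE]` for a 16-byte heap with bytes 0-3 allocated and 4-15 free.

Answer: [0-10 FREE][11-12 ALLOC][13-18 ALLOC][19-25 ALLOC][26-32 FREE]

Derivation:
Op 1: a = malloc(6) -> a = 0; heap: [0-5 ALLOC][6-32 FREE]
Op 2: b = malloc(5) -> b = 6; heap: [0-5 ALLOC][6-10 ALLOC][11-32 FREE]
Op 3: c = malloc(2) -> c = 11; heap: [0-5 ALLOC][6-10 ALLOC][11-12 ALLOC][13-32 FREE]
Op 4: d = malloc(6) -> d = 13; heap: [0-5 ALLOC][6-10 ALLOC][11-12 ALLOC][13-18 ALLOC][19-32 FREE]
Op 5: a = realloc(a, 7) -> a = 19; heap: [0-5 FREE][6-10 ALLOC][11-12 ALLOC][13-18 ALLOC][19-25 ALLOC][26-32 FREE]
Op 6: e = malloc(8) -> e = NULL; heap: [0-5 FREE][6-10 ALLOC][11-12 ALLOC][13-18 ALLOC][19-25 ALLOC][26-32 FREE]
Op 7: free(b) -> (freed b); heap: [0-10 FREE][11-12 ALLOC][13-18 ALLOC][19-25 ALLOC][26-32 FREE]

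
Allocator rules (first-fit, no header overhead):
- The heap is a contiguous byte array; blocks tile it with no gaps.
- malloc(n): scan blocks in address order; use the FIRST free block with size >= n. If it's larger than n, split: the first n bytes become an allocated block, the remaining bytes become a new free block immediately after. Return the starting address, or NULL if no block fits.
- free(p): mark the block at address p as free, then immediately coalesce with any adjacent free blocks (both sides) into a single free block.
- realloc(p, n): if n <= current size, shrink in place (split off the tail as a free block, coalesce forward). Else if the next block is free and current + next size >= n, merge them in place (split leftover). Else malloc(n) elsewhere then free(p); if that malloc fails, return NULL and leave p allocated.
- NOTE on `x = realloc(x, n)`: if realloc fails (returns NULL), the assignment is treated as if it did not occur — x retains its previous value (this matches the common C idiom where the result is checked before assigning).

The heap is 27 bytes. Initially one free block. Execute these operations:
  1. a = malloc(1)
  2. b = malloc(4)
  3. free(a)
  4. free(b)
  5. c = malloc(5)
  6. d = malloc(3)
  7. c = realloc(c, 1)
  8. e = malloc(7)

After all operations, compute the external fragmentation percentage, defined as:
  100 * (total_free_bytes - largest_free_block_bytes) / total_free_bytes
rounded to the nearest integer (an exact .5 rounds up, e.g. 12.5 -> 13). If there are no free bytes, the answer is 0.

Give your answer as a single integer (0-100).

Answer: 25

Derivation:
Op 1: a = malloc(1) -> a = 0; heap: [0-0 ALLOC][1-26 FREE]
Op 2: b = malloc(4) -> b = 1; heap: [0-0 ALLOC][1-4 ALLOC][5-26 FREE]
Op 3: free(a) -> (freed a); heap: [0-0 FREE][1-4 ALLOC][5-26 FREE]
Op 4: free(b) -> (freed b); heap: [0-26 FREE]
Op 5: c = malloc(5) -> c = 0; heap: [0-4 ALLOC][5-26 FREE]
Op 6: d = malloc(3) -> d = 5; heap: [0-4 ALLOC][5-7 ALLOC][8-26 FREE]
Op 7: c = realloc(c, 1) -> c = 0; heap: [0-0 ALLOC][1-4 FREE][5-7 ALLOC][8-26 FREE]
Op 8: e = malloc(7) -> e = 8; heap: [0-0 ALLOC][1-4 FREE][5-7 ALLOC][8-14 ALLOC][15-26 FREE]
Free blocks: [4 12] total_free=16 largest=12 -> 100*(16-12)/16 = 400/16 = 25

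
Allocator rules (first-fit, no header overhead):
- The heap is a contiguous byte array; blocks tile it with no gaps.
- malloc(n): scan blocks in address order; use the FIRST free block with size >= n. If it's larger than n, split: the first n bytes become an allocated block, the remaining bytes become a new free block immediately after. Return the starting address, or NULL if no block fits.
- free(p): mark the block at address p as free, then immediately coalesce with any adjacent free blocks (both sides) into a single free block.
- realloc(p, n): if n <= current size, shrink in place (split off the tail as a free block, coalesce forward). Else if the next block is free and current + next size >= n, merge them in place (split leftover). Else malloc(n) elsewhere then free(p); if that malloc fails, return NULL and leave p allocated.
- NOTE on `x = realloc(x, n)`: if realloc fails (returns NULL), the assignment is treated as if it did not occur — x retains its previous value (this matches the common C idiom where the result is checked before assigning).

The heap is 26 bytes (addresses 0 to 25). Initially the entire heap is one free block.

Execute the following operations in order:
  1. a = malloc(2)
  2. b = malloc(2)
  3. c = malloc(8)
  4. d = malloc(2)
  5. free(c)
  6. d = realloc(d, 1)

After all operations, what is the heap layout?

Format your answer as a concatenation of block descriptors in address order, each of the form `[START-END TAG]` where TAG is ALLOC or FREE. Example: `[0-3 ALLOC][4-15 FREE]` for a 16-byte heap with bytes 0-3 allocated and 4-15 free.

Answer: [0-1 ALLOC][2-3 ALLOC][4-11 FREE][12-12 ALLOC][13-25 FREE]

Derivation:
Op 1: a = malloc(2) -> a = 0; heap: [0-1 ALLOC][2-25 FREE]
Op 2: b = malloc(2) -> b = 2; heap: [0-1 ALLOC][2-3 ALLOC][4-25 FREE]
Op 3: c = malloc(8) -> c = 4; heap: [0-1 ALLOC][2-3 ALLOC][4-11 ALLOC][12-25 FREE]
Op 4: d = malloc(2) -> d = 12; heap: [0-1 ALLOC][2-3 ALLOC][4-11 ALLOC][12-13 ALLOC][14-25 FREE]
Op 5: free(c) -> (freed c); heap: [0-1 ALLOC][2-3 ALLOC][4-11 FREE][12-13 ALLOC][14-25 FREE]
Op 6: d = realloc(d, 1) -> d = 12; heap: [0-1 ALLOC][2-3 ALLOC][4-11 FREE][12-12 ALLOC][13-25 FREE]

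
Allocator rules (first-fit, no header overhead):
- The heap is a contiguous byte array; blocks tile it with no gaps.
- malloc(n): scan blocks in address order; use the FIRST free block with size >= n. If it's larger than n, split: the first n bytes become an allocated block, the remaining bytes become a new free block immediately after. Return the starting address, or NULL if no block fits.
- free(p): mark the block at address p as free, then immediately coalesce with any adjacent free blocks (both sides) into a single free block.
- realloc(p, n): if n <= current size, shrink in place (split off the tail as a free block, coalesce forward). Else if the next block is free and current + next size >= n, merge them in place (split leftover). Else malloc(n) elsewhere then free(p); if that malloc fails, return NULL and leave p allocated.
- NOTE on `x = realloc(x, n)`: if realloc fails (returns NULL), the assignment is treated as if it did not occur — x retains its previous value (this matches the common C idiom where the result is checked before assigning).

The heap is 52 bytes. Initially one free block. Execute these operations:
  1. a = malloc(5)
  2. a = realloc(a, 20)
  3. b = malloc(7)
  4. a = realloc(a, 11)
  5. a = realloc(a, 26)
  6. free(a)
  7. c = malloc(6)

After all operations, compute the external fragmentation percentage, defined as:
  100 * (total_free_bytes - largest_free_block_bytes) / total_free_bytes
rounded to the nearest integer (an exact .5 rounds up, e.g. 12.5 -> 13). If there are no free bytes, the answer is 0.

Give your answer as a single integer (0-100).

Op 1: a = malloc(5) -> a = 0; heap: [0-4 ALLOC][5-51 FREE]
Op 2: a = realloc(a, 20) -> a = 0; heap: [0-19 ALLOC][20-51 FREE]
Op 3: b = malloc(7) -> b = 20; heap: [0-19 ALLOC][20-26 ALLOC][27-51 FREE]
Op 4: a = realloc(a, 11) -> a = 0; heap: [0-10 ALLOC][11-19 FREE][20-26 ALLOC][27-51 FREE]
Op 5: a = realloc(a, 26) -> NULL (a unchanged); heap: [0-10 ALLOC][11-19 FREE][20-26 ALLOC][27-51 FREE]
Op 6: free(a) -> (freed a); heap: [0-19 FREE][20-26 ALLOC][27-51 FREE]
Op 7: c = malloc(6) -> c = 0; heap: [0-5 ALLOC][6-19 FREE][20-26 ALLOC][27-51 FREE]
Free blocks: [14 25] total_free=39 largest=25 -> 100*(39-25)/39 = 1400/39 ≈ 35.897 -> rounds to 36

Answer: 36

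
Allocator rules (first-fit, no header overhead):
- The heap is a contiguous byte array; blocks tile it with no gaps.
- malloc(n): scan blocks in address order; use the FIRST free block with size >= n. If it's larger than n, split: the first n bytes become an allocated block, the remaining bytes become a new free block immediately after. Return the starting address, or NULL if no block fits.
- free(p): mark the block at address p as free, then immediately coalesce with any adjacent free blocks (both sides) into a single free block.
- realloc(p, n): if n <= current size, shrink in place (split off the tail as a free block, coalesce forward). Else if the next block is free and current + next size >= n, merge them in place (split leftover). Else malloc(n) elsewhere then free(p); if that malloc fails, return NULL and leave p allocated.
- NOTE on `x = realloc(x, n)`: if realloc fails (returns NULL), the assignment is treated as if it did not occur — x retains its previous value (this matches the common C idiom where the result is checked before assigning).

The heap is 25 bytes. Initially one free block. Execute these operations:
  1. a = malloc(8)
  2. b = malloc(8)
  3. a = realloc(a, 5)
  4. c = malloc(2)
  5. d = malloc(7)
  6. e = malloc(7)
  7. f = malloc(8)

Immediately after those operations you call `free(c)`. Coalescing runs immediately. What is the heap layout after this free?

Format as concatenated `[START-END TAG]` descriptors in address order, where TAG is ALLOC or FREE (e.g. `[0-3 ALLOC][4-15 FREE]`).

Op 1: a = malloc(8) -> a = 0; heap: [0-7 ALLOC][8-24 FREE]
Op 2: b = malloc(8) -> b = 8; heap: [0-7 ALLOC][8-15 ALLOC][16-24 FREE]
Op 3: a = realloc(a, 5) -> a = 0; heap: [0-4 ALLOC][5-7 FREE][8-15 ALLOC][16-24 FREE]
Op 4: c = malloc(2) -> c = 5; heap: [0-4 ALLOC][5-6 ALLOC][7-7 FREE][8-15 ALLOC][16-24 FREE]
Op 5: d = malloc(7) -> d = 16; heap: [0-4 ALLOC][5-6 ALLOC][7-7 FREE][8-15 ALLOC][16-22 ALLOC][23-24 FREE]
Op 6: e = malloc(7) -> e = NULL; heap: [0-4 ALLOC][5-6 ALLOC][7-7 FREE][8-15 ALLOC][16-22 ALLOC][23-24 FREE]
Op 7: f = malloc(8) -> f = NULL; heap: [0-4 ALLOC][5-6 ALLOC][7-7 FREE][8-15 ALLOC][16-22 ALLOC][23-24 FREE]
free(c): c = 5 -> block [5-6 ALLOC]; mark free, coalesce with adjacent free neighbors -> [0-4 ALLOC][5-7 FREE][8-15 ALLOC][16-22 ALLOC][23-24 FREE]

Answer: [0-4 ALLOC][5-7 FREE][8-15 ALLOC][16-22 ALLOC][23-24 FREE]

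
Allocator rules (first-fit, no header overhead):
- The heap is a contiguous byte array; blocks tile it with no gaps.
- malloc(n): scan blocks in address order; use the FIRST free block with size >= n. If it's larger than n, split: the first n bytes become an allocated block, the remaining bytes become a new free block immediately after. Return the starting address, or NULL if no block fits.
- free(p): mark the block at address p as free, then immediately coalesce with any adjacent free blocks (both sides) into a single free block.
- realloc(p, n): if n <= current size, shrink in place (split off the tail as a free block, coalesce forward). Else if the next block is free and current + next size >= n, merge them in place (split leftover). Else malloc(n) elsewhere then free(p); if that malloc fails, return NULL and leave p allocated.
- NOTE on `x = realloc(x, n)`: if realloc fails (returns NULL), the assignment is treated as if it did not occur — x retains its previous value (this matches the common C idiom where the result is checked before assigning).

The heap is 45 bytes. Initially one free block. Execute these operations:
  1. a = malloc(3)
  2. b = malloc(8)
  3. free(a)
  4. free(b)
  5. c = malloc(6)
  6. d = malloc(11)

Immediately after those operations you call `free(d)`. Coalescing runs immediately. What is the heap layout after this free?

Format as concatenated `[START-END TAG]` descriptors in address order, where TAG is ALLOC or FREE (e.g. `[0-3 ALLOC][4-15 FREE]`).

Answer: [0-5 ALLOC][6-44 FREE]

Derivation:
Op 1: a = malloc(3) -> a = 0; heap: [0-2 ALLOC][3-44 FREE]
Op 2: b = malloc(8) -> b = 3; heap: [0-2 ALLOC][3-10 ALLOC][11-44 FREE]
Op 3: free(a) -> (freed a); heap: [0-2 FREE][3-10 ALLOC][11-44 FREE]
Op 4: free(b) -> (freed b); heap: [0-44 FREE]
Op 5: c = malloc(6) -> c = 0; heap: [0-5 ALLOC][6-44 FREE]
Op 6: d = malloc(11) -> d = 6; heap: [0-5 ALLOC][6-16 ALLOC][17-44 FREE]
free(d): d = 6 -> block [6-16 ALLOC]; mark free, coalesce with adjacent free neighbors -> [0-5 ALLOC][6-44 FREE]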